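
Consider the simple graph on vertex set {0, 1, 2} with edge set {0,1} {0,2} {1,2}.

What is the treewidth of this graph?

2

A width-2 tree decomposition is:
Bags: B1 = {0, 1, 2}
Tree: (single bag)
With just one bag of size 3, the width is 3 − 1 = 2, so tw(G) ≤ 2. For the lower bound, the 3 vertices {0, 1, 2} are pairwise adjacent, and any tree decomposition puts a clique entirely inside one bag — forcing width ≥ 2. Hence tw(G) = 2 exactly.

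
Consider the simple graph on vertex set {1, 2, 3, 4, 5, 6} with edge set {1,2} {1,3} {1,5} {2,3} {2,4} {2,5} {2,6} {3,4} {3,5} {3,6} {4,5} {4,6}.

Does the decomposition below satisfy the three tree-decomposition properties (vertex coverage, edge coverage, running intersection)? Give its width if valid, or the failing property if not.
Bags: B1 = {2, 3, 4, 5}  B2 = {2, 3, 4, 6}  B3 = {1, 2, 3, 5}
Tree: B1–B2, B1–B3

Yes; width 3.

Checking the three conditions: (i) the bags cover all of {1, 2, 3, 4, 5, 6}; (ii) for each edge, some bag contains both endpoints; (iii) the bags containing any fixed vertex form a subtree. All hold, so the decomposition is valid with width 4 − 1 = 3.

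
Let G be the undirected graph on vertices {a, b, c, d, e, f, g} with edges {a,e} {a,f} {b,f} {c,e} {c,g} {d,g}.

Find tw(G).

A width-1 tree decomposition is:
Bags: B1 = {d, g}  B2 = {c, g}  B3 = {c, e}  B4 = {a, e}  B5 = {a, f}  B6 = {b, f}
Tree: B1–B2, B2–B3, B3–B4, B4–B5, B5–B6
The largest bag has 2 vertices, giving width 1; this decomposition certifies tw(G) ≤ 1. G has an edge, so its treewidth is at least 1. Therefore the treewidth is 1.

1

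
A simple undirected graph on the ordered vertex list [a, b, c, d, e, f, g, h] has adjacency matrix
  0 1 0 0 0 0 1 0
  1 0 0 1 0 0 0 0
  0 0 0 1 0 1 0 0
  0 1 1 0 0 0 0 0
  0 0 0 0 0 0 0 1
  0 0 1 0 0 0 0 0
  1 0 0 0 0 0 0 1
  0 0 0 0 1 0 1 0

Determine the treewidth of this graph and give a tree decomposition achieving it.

Treewidth 1.
One such decomposition:
Bags: B1 = {e, h}  B2 = {g, h}  B3 = {a, g}  B4 = {a, b}  B5 = {b, d}  B6 = {c, d}  B7 = {c, f}
Tree: B1–B2, B2–B3, B3–B4, B4–B5, B5–B6, B6–B7

Every bag has size at most 2, so the width is 2 − 1 = 1 and tw(G) ≤ 1. G has an edge, so its treewidth is at least 1. Therefore the treewidth is 1.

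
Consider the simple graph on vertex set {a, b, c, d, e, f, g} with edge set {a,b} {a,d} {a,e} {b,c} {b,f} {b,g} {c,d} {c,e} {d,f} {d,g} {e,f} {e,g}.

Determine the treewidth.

A width-3 tree decomposition is:
Bags: B1 = {b, d, e, f}  B2 = {b, c, d, e}  B3 = {a, b, d, e}  B4 = {b, d, e, g}
Tree: B1–B2, B2–B3, B3–B4
The largest bag has 4 vertices, giving width 3; this decomposition certifies tw(G) ≤ 3. For the lower bound: the 4 vertex sets {d,f}, {c,e}, {b}, {a} are disjoint, each induces a connected subgraph, and every pair is joined by at least one edge of G. Contracting each set to a single vertex therefore yields K_{4} as a minor, and since treewidth is minor-monotone, tw(G) ≥ tw(K_{4}) = 3. The upper and lower bounds meet at 3, so that is the treewidth.

3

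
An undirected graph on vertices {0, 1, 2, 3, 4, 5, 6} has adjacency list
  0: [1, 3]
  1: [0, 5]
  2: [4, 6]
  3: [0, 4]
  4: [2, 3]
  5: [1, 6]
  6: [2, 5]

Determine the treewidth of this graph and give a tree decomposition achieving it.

Each bag holds 3 vertices, so the decomposition has width 2, which upper-bounds the treewidth. Since 0–3–4–2–6–5–1–0 is a cycle in G, G is not acyclic. Forests are exactly the graphs of treewidth ≤ 1, so tw(G) ≥ 2. Combining the bounds, tw(G) = 2.

Treewidth 2.
One optimal decomposition is:
Bags: B1 = {0, 3, 4}  B2 = {0, 2, 4}  B3 = {0, 2, 6}  B4 = {0, 5, 6}  B5 = {0, 1, 5}
Tree: B1–B2, B2–B3, B3–B4, B4–B5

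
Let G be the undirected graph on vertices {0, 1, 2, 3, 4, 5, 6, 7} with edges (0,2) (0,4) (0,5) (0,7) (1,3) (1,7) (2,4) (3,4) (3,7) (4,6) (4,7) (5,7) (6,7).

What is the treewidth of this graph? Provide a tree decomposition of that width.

Treewidth 2.
Bags: B1 = {0, 4, 7}  B2 = {4, 6, 7}  B3 = {0, 2, 4}  B4 = {0, 5, 7}  B5 = {3, 4, 7}  B6 = {1, 3, 7}
Tree: B1–B2, B1–B3, B1–B4, B1–B5, B5–B6

Each bag holds 3 vertices, so the decomposition has width 2, which upper-bounds the treewidth. Conversely, {0, 2, 4} is a clique of size 3, and the vertices of any clique must share a bag in every tree decomposition; so some bag has ≥ 3 vertices and tw(G) ≥ 2. Combining the bounds, tw(G) = 2.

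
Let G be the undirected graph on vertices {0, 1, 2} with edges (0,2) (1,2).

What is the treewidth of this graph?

A width-1 tree decomposition is:
Bags: B1 = {0, 2}  B2 = {1, 2}
Tree: B1–B2
Every bag has size at most 2, so the width is 2 − 1 = 1 and tw(G) ≤ 1. Since G has at least one edge (e.g. 0–2), it is not an edgeless graph, so tw(G) ≥ 1. Combining the bounds, tw(G) = 1.

1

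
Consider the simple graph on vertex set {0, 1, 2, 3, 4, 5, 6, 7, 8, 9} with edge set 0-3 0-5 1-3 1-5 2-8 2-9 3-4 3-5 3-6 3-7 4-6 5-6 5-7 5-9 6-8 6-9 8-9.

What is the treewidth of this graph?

2

A width-2 tree decomposition is:
Bags: B1 = {1, 3, 5}  B2 = {0, 3, 5}  B3 = {3, 5, 6}  B4 = {3, 4, 6}  B5 = {3, 5, 7}  B6 = {5, 6, 9}  B7 = {6, 8, 9}  B8 = {2, 8, 9}
Tree: B1–B2, B1–B3, B3–B4, B3–B5, B3–B6, B6–B7, B7–B8
The largest bag has 3 vertices, giving width 2; this decomposition certifies tw(G) ≤ 2. On the other hand G contains the 3-clique {2, 8, 9}. A clique must lie in a single bag of any decomposition, so no decomposition can have width below 2. Hence tw(G) = 2 exactly.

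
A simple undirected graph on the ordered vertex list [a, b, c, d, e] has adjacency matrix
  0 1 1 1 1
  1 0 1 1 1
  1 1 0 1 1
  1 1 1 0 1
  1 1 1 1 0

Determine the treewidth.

A width-4 tree decomposition is:
Bags: B1 = {a, b, c, d, e}
Tree: (single bag)
With just one bag of size 5, the width is 5 − 1 = 4, so tw(G) ≤ 4. On the other hand G contains the 5-clique {a, b, c, d, e}. A clique must lie in a single bag of any decomposition, so no decomposition can have width below 4. The upper and lower bounds meet at 4, so that is the treewidth.

4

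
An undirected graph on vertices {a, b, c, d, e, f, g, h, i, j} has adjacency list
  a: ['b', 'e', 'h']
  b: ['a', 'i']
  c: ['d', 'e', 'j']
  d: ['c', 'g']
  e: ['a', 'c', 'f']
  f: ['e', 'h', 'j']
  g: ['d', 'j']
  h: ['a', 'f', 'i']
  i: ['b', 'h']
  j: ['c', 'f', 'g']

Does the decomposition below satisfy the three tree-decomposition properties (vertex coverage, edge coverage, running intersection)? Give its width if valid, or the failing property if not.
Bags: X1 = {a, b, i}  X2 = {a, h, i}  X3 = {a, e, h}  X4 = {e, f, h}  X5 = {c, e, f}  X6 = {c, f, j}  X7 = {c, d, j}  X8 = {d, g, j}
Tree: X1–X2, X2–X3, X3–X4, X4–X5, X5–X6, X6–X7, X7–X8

Checking the three conditions: (i) the bags cover all of {a, b, c, d, e, f, g, h, i, j}; (ii) for each edge, some bag contains both endpoints; (iii) the bags containing any fixed vertex form a subtree. All hold, so the decomposition is valid with width 3 − 1 = 2.

Yes; width 2.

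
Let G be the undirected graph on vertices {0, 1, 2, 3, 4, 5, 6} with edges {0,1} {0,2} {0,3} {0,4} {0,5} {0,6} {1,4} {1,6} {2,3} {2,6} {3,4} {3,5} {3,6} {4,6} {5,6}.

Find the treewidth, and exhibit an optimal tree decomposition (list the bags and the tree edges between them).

The largest bag has 4 vertices, giving width 3; this decomposition certifies tw(G) ≤ 3. On the other hand G contains the 4-clique {0, 1, 4, 6}. A clique must lie in a single bag of any decomposition, so no decomposition can have width below 3. The upper and lower bounds meet at 3, so that is the treewidth.

Treewidth 3.
One such decomposition:
Bags: B1 = {0, 1, 4, 6}  B2 = {0, 3, 4, 6}  B3 = {0, 3, 5, 6}  B4 = {0, 2, 3, 6}
Tree: B1–B2, B2–B3, B3–B4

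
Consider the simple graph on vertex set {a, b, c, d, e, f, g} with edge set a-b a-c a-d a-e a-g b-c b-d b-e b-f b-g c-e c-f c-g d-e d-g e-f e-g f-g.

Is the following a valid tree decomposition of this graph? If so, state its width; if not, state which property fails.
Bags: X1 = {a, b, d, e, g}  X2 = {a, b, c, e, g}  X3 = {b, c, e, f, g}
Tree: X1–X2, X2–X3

Every vertex of G appears in some bag (union = {a, b, c, d, e, f, g}); every edge is covered by a bag; and for each vertex v the set of bags containing v is connected in the bag tree. The decomposition is therefore valid. The largest bag has 5 vertices, so the width is 4.

Yes; width 4.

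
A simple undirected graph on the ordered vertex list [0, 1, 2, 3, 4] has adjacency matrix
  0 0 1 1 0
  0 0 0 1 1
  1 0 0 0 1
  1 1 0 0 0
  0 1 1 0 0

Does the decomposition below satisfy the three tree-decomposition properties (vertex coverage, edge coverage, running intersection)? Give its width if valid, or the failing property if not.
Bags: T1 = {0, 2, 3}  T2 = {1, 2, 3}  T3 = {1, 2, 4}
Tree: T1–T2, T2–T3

Yes; width 2.

Checking the three conditions: (i) the bags cover all of {0, 1, 2, 3, 4}; (ii) for each edge, some bag contains both endpoints; (iii) the bags containing any fixed vertex form a subtree. All hold, so the decomposition is valid with width 3 − 1 = 2.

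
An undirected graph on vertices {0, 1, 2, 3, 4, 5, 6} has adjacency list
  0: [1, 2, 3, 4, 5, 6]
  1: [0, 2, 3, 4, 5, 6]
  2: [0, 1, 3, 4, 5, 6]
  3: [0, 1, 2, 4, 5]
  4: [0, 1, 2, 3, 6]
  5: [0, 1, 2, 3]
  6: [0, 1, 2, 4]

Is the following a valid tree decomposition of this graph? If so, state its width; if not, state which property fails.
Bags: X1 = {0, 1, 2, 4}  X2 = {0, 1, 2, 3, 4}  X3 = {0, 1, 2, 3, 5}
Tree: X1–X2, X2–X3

No — vertex 6 appears in no bag.

A tree decomposition must satisfy three properties: every vertex lies in some bag; for every edge, both endpoints lie together in some bag; and for every vertex, the bags containing it form a connected subtree. Here vertex 6 appears in no bag, so the decomposition is invalid.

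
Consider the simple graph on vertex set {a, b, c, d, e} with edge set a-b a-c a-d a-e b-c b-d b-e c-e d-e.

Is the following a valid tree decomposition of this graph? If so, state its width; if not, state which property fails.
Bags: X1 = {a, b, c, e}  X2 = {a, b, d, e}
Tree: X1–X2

Yes; width 3.

Checking the three conditions: (i) the bags cover all of {a, b, c, d, e}; (ii) for each edge, some bag contains both endpoints; (iii) the bags containing any fixed vertex form a subtree. All hold, so the decomposition is valid with width 4 − 1 = 3.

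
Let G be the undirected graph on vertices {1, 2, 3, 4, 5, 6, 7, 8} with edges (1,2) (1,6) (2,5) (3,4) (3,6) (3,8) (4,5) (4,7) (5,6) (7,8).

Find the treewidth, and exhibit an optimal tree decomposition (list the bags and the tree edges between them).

Treewidth 2.
One optimal decomposition is:
Bags: B1 = {3, 7, 8}  B2 = {3, 4, 7}  B3 = {3, 4, 6}  B4 = {4, 5, 6}  B5 = {1, 5, 6}  B6 = {1, 2, 5}
Tree: B1–B2, B2–B3, B3–B4, B4–B5, B5–B6

The largest bag has 3 vertices, giving width 2; this decomposition certifies tw(G) ≤ 2. The edges 8–7–4–3–8 form a cycle, so G is not a tree and its treewidth is at least 2. Therefore the treewidth is 2.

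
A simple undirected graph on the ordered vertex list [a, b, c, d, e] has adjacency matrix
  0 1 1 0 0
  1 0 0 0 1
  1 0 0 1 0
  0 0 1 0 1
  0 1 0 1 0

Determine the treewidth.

A width-2 tree decomposition is:
Bags: B1 = {b, d, e}  B2 = {b, c, d}  B3 = {a, b, c}
Tree: B1–B2, B2–B3
The largest bag has 3 vertices, giving width 2; this decomposition certifies tw(G) ≤ 2. For the lower bound, G contains the cycle b–e–d–c–a–b, so G is not a forest; only forests have treewidth ≤ 1, hence tw(G) ≥ 2. Combining the bounds, tw(G) = 2.

2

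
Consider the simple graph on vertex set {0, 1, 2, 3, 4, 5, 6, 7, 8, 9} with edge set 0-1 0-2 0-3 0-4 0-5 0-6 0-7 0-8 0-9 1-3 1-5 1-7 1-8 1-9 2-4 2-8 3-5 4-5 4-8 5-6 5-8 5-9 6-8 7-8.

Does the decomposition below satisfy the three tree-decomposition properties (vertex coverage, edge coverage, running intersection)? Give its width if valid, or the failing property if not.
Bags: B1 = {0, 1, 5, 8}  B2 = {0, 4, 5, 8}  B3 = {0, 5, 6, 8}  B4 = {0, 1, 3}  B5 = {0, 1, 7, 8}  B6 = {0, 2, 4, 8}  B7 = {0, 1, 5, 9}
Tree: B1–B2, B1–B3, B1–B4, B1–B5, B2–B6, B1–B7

No — edge (5,3) lies in no bag.

A tree decomposition must satisfy three properties: every vertex lies in some bag; for every edge, both endpoints lie together in some bag; and for every vertex, the bags containing it form a connected subtree. Here edge (5,3) lies in no bag, so the decomposition is invalid.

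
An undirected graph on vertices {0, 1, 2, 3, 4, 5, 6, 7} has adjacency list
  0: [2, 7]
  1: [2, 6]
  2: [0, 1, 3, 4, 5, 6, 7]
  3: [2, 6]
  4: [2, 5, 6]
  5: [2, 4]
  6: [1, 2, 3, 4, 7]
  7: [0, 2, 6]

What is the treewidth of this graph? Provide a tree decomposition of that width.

The largest bag has 3 vertices, giving width 2; this decomposition certifies tw(G) ≤ 2. For the lower bound, the 3 vertices {0, 2, 7} are pairwise adjacent, and any tree decomposition puts a clique entirely inside one bag — forcing width ≥ 2. Therefore the treewidth is 2.

Treewidth 2.
One such decomposition:
Bags: B1 = {2, 3, 6}  B2 = {2, 6, 7}  B3 = {2, 4, 6}  B4 = {0, 2, 7}  B5 = {1, 2, 6}  B6 = {2, 4, 5}
Tree: B1–B2, B1–B3, B2–B4, B1–B5, B3–B6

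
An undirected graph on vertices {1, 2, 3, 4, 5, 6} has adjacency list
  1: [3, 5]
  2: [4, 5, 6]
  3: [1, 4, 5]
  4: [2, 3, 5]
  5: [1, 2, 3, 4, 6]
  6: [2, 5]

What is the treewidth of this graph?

A width-2 tree decomposition is:
Bags: B1 = {3, 4, 5}  B2 = {1, 3, 5}  B3 = {2, 4, 5}  B4 = {2, 5, 6}
Tree: B1–B2, B1–B3, B3–B4
The largest bag has 3 vertices, giving width 2; this decomposition certifies tw(G) ≤ 2. Conversely, {1, 3, 5} is a clique of size 3, and the vertices of any clique must share a bag in every tree decomposition; so some bag has ≥ 3 vertices and tw(G) ≥ 2. Combining the bounds, tw(G) = 2.

2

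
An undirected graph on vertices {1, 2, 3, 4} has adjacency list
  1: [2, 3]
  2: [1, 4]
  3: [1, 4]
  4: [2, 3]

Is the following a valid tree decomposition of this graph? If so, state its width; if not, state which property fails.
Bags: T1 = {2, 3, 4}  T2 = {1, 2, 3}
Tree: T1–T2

Every vertex of G appears in some bag (union = {1, 2, 3, 4}); every edge is covered by a bag; and for each vertex v the set of bags containing v is connected in the bag tree. The decomposition is therefore valid. The largest bag has 3 vertices, so the width is 2.

Yes; width 2.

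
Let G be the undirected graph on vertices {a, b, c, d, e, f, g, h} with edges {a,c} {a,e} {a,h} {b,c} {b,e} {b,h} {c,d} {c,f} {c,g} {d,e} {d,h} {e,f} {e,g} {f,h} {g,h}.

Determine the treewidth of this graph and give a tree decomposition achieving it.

Each bag holds 4 vertices, so the decomposition has width 3, which upper-bounds the treewidth. For the lower bound: the 4 vertex sets {b,h}, {a,c}, {e}, {d} are disjoint, each induces a connected subgraph, and every pair is joined by at least one edge of G. Contracting each set to a single vertex therefore yields K_{4} as a minor, and since treewidth is minor-monotone, tw(G) ≥ tw(K_{4}) = 3. The upper and lower bounds meet at 3, so that is the treewidth.

Treewidth 3.
Bags: B1 = {b, c, e, h}  B2 = {a, c, e, h}  B3 = {c, d, e, h}  B4 = {c, e, f, h}  B5 = {c, e, g, h}
Tree: B1–B2, B2–B3, B3–B4, B4–B5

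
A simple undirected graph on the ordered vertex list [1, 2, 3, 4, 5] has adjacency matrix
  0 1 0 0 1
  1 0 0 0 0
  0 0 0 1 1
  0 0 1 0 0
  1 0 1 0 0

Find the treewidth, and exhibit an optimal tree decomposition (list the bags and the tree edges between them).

Treewidth 1.
Bags: B1 = {1, 2}  B2 = {1, 5}  B3 = {3, 5}  B4 = {3, 4}
Tree: B1–B2, B2–B3, B3–B4

Each bag holds 2 vertices, so the decomposition has width 1, which upper-bounds the treewidth. Any graph with an edge has treewidth ≥ 1, and G has the edge 2–1. Combining the bounds, tw(G) = 1.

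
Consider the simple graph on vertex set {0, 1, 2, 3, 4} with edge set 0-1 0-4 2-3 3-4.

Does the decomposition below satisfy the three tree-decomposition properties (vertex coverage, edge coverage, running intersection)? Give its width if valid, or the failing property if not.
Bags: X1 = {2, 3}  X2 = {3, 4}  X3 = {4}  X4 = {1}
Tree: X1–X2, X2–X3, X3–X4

A tree decomposition must satisfy three properties: every vertex lies in some bag; for every edge, both endpoints lie together in some bag; and for every vertex, the bags containing it form a connected subtree. Here vertex 0 appears in no bag, so the decomposition is invalid.

No — vertex 0 appears in no bag.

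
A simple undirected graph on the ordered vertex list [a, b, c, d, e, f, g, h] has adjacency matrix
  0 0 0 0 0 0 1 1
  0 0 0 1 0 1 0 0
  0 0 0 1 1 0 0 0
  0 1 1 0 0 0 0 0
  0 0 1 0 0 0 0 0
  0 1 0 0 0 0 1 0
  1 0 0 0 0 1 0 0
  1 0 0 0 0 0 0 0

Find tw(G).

1

A width-1 tree decomposition is:
Bags: B1 = {a, h}  B2 = {a, g}  B3 = {f, g}  B4 = {b, f}  B5 = {b, d}  B6 = {c, d}  B7 = {c, e}
Tree: B1–B2, B2–B3, B3–B4, B4–B5, B5–B6, B6–B7
The largest bag has 2 vertices, giving width 1; this decomposition certifies tw(G) ≤ 1. Since G has at least one edge (e.g. h–a), it is not an edgeless graph, so tw(G) ≥ 1. The upper and lower bounds meet at 1, so that is the treewidth.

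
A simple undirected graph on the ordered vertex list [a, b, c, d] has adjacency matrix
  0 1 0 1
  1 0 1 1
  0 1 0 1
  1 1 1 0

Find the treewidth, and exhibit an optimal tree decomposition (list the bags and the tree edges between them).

Every bag has size at most 3, so the width is 3 − 1 = 2 and tw(G) ≤ 2. Conversely, {b, c, d} is a clique of size 3, and the vertices of any clique must share a bag in every tree decomposition; so some bag has ≥ 3 vertices and tw(G) ≥ 2. The upper and lower bounds meet at 2, so that is the treewidth.

Treewidth 2.
One optimal decomposition is:
Bags: B1 = {a, b, d}  B2 = {b, c, d}
Tree: B1–B2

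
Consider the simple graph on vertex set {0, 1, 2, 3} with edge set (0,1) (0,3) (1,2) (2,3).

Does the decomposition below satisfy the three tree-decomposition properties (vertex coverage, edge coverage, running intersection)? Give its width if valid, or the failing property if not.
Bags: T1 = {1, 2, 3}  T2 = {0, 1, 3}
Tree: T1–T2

Yes; width 2.

Checking the three conditions: (i) the bags cover all of {0, 1, 2, 3}; (ii) for each edge, some bag contains both endpoints; (iii) the bags containing any fixed vertex form a subtree. All hold, so the decomposition is valid with width 3 − 1 = 2.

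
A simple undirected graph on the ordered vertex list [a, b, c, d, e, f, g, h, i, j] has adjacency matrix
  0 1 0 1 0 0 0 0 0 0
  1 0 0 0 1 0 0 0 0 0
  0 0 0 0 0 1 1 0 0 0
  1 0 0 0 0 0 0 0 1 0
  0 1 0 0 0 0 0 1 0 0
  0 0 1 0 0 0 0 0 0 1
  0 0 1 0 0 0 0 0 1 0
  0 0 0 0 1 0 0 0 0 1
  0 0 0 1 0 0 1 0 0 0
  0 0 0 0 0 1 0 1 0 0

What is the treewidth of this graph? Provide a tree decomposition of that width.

Treewidth 2.
One optimal decomposition is:
Bags: B1 = {a, b, e}  B2 = {a, d, e}  B3 = {d, e, i}  B4 = {e, g, i}  B5 = {c, e, g}  B6 = {c, e, f}  B7 = {e, f, j}  B8 = {e, h, j}
Tree: B1–B2, B2–B3, B3–B4, B4–B5, B5–B6, B6–B7, B7–B8

Every bag has size at most 3, so the width is 3 − 1 = 2 and tw(G) ≤ 2. For the lower bound, G contains the cycle e–b–a–d–i–g–c–f–j–h–e, so G is not a forest; only forests have treewidth ≤ 1, hence tw(G) ≥ 2. Combining the bounds, tw(G) = 2.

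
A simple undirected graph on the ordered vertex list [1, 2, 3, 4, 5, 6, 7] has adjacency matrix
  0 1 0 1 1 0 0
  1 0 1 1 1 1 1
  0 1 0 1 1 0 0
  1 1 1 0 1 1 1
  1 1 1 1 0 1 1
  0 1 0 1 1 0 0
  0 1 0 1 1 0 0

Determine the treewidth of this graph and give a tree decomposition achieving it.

Treewidth 3.
One optimal decomposition is:
Bags: B1 = {2, 4, 5, 7}  B2 = {2, 4, 5, 6}  B3 = {2, 3, 4, 5}  B4 = {1, 2, 4, 5}
Tree: B1–B2, B2–B3, B1–B4

Every bag has size at most 4, so the width is 4 − 1 = 3 and tw(G) ≤ 3. Conversely, {1, 2, 4, 5} is a clique of size 4, and the vertices of any clique must share a bag in every tree decomposition; so some bag has ≥ 4 vertices and tw(G) ≥ 3. Therefore the treewidth is 3.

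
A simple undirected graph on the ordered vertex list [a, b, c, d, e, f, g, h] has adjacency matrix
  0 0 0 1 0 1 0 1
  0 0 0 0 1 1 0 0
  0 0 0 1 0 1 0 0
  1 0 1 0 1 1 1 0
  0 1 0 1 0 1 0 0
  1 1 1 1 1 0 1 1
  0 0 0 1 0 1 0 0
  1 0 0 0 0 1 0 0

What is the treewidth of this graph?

A width-2 tree decomposition is:
Bags: B1 = {a, d, f}  B2 = {c, d, f}  B3 = {d, e, f}  B4 = {d, f, g}  B5 = {b, e, f}  B6 = {a, f, h}
Tree: B1–B2, B1–B3, B2–B4, B3–B5, B1–B6
Every bag has size at most 3, so the width is 3 − 1 = 2 and tw(G) ≤ 2. Conversely, {d, f, g} is a clique of size 3, and the vertices of any clique must share a bag in every tree decomposition; so some bag has ≥ 3 vertices and tw(G) ≥ 2. The upper and lower bounds meet at 2, so that is the treewidth.

2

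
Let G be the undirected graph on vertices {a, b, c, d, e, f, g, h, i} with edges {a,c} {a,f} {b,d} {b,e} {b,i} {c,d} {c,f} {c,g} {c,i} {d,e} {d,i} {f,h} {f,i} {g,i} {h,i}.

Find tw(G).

2

A width-2 tree decomposition is:
Bags: B1 = {c, d, i}  B2 = {b, d, i}  B3 = {b, d, e}  B4 = {c, f, i}  B5 = {a, c, f}  B6 = {f, h, i}  B7 = {c, g, i}
Tree: B1–B2, B2–B3, B1–B4, B4–B5, B4–B6, B4–B7
The largest bag has 3 vertices, giving width 2; this decomposition certifies tw(G) ≤ 2. For the lower bound, the 3 vertices {b, d, e} are pairwise adjacent, and any tree decomposition puts a clique entirely inside one bag — forcing width ≥ 2. The upper and lower bounds meet at 2, so that is the treewidth.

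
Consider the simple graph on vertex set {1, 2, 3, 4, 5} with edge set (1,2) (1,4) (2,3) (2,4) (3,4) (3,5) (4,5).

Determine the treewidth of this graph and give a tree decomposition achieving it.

Every bag has size at most 3, so the width is 3 − 1 = 2 and tw(G) ≤ 2. On the other hand G contains the 3-clique {1, 2, 4}. A clique must lie in a single bag of any decomposition, so no decomposition can have width below 2. Hence tw(G) = 2 exactly.

Treewidth 2.
Bags: B1 = {3, 4, 5}  B2 = {2, 3, 4}  B3 = {1, 2, 4}
Tree: B1–B2, B2–B3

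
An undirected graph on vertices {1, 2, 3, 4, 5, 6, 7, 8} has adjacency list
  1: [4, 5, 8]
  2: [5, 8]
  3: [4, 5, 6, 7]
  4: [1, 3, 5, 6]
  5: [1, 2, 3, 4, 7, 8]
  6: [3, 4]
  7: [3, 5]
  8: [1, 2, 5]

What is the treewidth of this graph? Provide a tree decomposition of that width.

The largest bag has 3 vertices, giving width 2; this decomposition certifies tw(G) ≤ 2. On the other hand G contains the 3-clique {1, 5, 8}. A clique must lie in a single bag of any decomposition, so no decomposition can have width below 2. Combining the bounds, tw(G) = 2.

Treewidth 2.
One optimal decomposition is:
Bags: B1 = {3, 4, 6}  B2 = {3, 4, 5}  B3 = {1, 4, 5}  B4 = {3, 5, 7}  B5 = {1, 5, 8}  B6 = {2, 5, 8}
Tree: B1–B2, B2–B3, B2–B4, B3–B5, B5–B6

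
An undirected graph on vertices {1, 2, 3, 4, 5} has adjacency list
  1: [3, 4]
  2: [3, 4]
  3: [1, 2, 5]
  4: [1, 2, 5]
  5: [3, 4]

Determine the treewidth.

2

A width-2 tree decomposition is:
Bags: B1 = {3, 4, 5}  B2 = {1, 3, 4}  B3 = {2, 3, 4}
Tree: B1–B2, B2–B3
Every bag has size at most 3, so the width is 3 − 1 = 2 and tw(G) ≤ 2. Since 4–5–3–1–4 is a cycle in G, G is not acyclic. Forests are exactly the graphs of treewidth ≤ 1, so tw(G) ≥ 2. The upper and lower bounds meet at 2, so that is the treewidth.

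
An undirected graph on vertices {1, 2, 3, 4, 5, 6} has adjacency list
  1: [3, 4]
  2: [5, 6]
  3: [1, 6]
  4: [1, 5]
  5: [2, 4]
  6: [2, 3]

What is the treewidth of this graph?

2

A width-2 tree decomposition is:
Bags: B1 = {1, 4, 5}  B2 = {1, 3, 5}  B3 = {3, 5, 6}  B4 = {2, 5, 6}
Tree: B1–B2, B2–B3, B3–B4
Each bag holds 3 vertices, so the decomposition has width 2, which upper-bounds the treewidth. For the lower bound, G contains the cycle 5–4–1–3–6–2–5, so G is not a forest; only forests have treewidth ≤ 1, hence tw(G) ≥ 2. Therefore the treewidth is 2.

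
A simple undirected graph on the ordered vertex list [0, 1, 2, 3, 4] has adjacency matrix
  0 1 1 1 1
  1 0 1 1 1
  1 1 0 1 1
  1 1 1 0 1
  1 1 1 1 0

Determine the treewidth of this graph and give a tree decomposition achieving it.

A single bag containing all 5 vertices is trivially a valid decomposition of width 4. On the other hand G contains the 5-clique {0, 1, 2, 3, 4}. A clique must lie in a single bag of any decomposition, so no decomposition can have width below 4. Therefore the treewidth is 4.

Treewidth 4.
Bags: B1 = {0, 1, 2, 3, 4}
Tree: (single bag)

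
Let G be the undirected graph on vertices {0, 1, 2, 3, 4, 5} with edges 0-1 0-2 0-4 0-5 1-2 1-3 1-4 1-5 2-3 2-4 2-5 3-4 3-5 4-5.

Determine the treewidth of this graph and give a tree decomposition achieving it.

Each bag holds 5 vertices, so the decomposition has width 4, which upper-bounds the treewidth. On the other hand G contains the 5-clique {0, 1, 2, 4, 5}. A clique must lie in a single bag of any decomposition, so no decomposition can have width below 4. Therefore the treewidth is 4.

Treewidth 4.
One such decomposition:
Bags: B1 = {1, 2, 3, 4, 5}  B2 = {0, 1, 2, 4, 5}
Tree: B1–B2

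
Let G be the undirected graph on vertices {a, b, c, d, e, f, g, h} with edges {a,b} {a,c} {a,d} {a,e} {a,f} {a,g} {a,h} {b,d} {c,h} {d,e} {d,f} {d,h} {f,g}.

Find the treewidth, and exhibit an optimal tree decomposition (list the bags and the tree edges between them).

Treewidth 2.
Bags: B1 = {a, d, f}  B2 = {a, b, d}  B3 = {a, d, h}  B4 = {a, c, h}  B5 = {a, d, e}  B6 = {a, f, g}
Tree: B1–B2, B2–B3, B3–B4, B3–B5, B1–B6

The largest bag has 3 vertices, giving width 2; this decomposition certifies tw(G) ≤ 2. Conversely, {a, d, e} is a clique of size 3, and the vertices of any clique must share a bag in every tree decomposition; so some bag has ≥ 3 vertices and tw(G) ≥ 2. Therefore the treewidth is 2.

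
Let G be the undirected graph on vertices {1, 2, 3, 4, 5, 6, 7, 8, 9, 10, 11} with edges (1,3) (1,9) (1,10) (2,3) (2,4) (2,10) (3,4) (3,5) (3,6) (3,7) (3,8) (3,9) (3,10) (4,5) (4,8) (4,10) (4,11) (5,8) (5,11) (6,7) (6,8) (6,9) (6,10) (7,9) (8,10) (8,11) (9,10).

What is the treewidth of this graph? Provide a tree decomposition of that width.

Each bag holds 4 vertices, so the decomposition has width 3, which upper-bounds the treewidth. On the other hand G contains the 4-clique {4, 5, 8, 11}. A clique must lie in a single bag of any decomposition, so no decomposition can have width below 3. Combining the bounds, tw(G) = 3.

Treewidth 3.
Bags: B1 = {3, 6, 8, 10}  B2 = {3, 4, 8, 10}  B3 = {2, 3, 4, 10}  B4 = {3, 6, 9, 10}  B5 = {3, 6, 7, 9}  B6 = {1, 3, 9, 10}  B7 = {3, 4, 5, 8}  B8 = {4, 5, 8, 11}
Tree: B1–B2, B2–B3, B1–B4, B4–B5, B4–B6, B2–B7, B7–B8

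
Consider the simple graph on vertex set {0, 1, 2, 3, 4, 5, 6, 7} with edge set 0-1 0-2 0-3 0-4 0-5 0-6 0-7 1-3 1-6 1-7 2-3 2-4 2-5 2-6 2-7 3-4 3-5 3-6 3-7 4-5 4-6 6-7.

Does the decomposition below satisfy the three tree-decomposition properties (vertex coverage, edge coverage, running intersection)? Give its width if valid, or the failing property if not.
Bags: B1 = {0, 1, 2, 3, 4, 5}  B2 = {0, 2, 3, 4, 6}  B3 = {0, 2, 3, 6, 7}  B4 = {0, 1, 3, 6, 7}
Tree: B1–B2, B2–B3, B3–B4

No — bags containing vertex 1 are not connected in the tree.

A tree decomposition must satisfy three properties: every vertex lies in some bag; for every edge, both endpoints lie together in some bag; and for every vertex, the bags containing it form a connected subtree. Here bags containing vertex 1 are not connected in the tree, so the decomposition is invalid.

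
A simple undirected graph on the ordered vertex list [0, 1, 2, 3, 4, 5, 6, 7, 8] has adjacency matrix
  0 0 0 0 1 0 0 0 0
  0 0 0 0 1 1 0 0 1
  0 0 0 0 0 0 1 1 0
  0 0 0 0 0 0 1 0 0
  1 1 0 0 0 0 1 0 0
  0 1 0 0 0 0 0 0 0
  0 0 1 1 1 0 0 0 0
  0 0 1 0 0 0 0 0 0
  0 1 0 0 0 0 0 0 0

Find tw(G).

1

A width-1 tree decomposition is:
Bags: B1 = {1, 4}  B2 = {4, 6}  B3 = {2, 6}  B4 = {1, 8}  B5 = {3, 6}  B6 = {1, 5}  B7 = {2, 7}  B8 = {0, 4}
Tree: B1–B2, B2–B3, B1–B4, B2–B5, B4–B6, B3–B7, B2–B8
Every bag has size at most 2, so the width is 2 − 1 = 1 and tw(G) ≤ 1. G has an edge, so its treewidth is at least 1. Hence tw(G) = 1 exactly.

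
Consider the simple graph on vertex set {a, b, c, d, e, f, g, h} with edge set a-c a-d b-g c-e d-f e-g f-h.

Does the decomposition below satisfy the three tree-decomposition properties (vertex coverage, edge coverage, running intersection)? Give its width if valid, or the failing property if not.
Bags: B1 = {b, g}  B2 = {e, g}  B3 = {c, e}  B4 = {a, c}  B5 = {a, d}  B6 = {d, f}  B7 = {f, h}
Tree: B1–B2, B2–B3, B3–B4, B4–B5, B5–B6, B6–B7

Yes; width 1.

Checking the three conditions: (i) the bags cover all of {a, b, c, d, e, f, g, h}; (ii) for each edge, some bag contains both endpoints; (iii) the bags containing any fixed vertex form a subtree. All hold, so the decomposition is valid with width 2 − 1 = 1.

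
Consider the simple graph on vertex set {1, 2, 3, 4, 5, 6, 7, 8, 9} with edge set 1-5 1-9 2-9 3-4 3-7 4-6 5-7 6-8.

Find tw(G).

A width-1 tree decomposition is:
Bags: B1 = {2, 9}  B2 = {1, 9}  B3 = {1, 5}  B4 = {5, 7}  B5 = {3, 7}  B6 = {3, 4}  B7 = {4, 6}  B8 = {6, 8}
Tree: B1–B2, B2–B3, B3–B4, B4–B5, B5–B6, B6–B7, B7–B8
Every bag has size at most 2, so the width is 2 − 1 = 1 and tw(G) ≤ 1. Any graph with an edge has treewidth ≥ 1, and G has the edge 2–9. Therefore the treewidth is 1.

1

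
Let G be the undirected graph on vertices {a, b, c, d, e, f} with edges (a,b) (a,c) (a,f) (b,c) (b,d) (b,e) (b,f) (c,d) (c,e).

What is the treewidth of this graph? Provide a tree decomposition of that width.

Treewidth 2.
One optimal decomposition is:
Bags: B1 = {a, b, c}  B2 = {b, c, d}  B3 = {b, c, e}  B4 = {a, b, f}
Tree: B1–B2, B2–B3, B1–B4

Every bag has size at most 3, so the width is 3 − 1 = 2 and tw(G) ≤ 2. On the other hand G contains the 3-clique {b, c, d}. A clique must lie in a single bag of any decomposition, so no decomposition can have width below 2. Hence tw(G) = 2 exactly.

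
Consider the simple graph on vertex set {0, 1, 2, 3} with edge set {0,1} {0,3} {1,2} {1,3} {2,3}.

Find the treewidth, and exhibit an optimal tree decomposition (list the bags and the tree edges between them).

Treewidth 2.
One optimal decomposition is:
Bags: B1 = {1, 2, 3}  B2 = {0, 1, 3}
Tree: B1–B2

Each bag holds 3 vertices, so the decomposition has width 2, which upper-bounds the treewidth. For the lower bound, the 3 vertices {0, 1, 3} are pairwise adjacent, and any tree decomposition puts a clique entirely inside one bag — forcing width ≥ 2. Hence tw(G) = 2 exactly.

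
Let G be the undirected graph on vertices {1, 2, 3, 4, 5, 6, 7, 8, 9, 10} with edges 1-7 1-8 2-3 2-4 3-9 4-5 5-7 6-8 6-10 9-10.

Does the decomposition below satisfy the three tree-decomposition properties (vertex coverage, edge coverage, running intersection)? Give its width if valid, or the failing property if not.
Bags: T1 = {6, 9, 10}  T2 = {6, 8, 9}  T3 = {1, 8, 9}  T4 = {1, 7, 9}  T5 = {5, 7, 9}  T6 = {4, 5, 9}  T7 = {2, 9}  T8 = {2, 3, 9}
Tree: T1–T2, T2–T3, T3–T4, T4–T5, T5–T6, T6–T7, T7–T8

No — edge (4,2) lies in no bag.

A tree decomposition must satisfy three properties: every vertex lies in some bag; for every edge, both endpoints lie together in some bag; and for every vertex, the bags containing it form a connected subtree. Here edge (4,2) lies in no bag, so the decomposition is invalid.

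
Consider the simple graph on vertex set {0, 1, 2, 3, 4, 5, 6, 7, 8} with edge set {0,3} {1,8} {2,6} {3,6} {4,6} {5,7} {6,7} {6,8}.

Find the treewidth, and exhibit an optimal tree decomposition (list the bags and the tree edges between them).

Treewidth 1.
One such decomposition:
Bags: B1 = {2, 6}  B2 = {6, 7}  B3 = {6, 8}  B4 = {5, 7}  B5 = {3, 6}  B6 = {4, 6}  B7 = {0, 3}  B8 = {1, 8}
Tree: B1–B2, B2–B3, B2–B4, B3–B5, B2–B6, B5–B7, B3–B8

Every bag has size at most 2, so the width is 2 − 1 = 1 and tw(G) ≤ 1. Since G has at least one edge (e.g. 6–2), it is not an edgeless graph, so tw(G) ≥ 1. Hence tw(G) = 1 exactly.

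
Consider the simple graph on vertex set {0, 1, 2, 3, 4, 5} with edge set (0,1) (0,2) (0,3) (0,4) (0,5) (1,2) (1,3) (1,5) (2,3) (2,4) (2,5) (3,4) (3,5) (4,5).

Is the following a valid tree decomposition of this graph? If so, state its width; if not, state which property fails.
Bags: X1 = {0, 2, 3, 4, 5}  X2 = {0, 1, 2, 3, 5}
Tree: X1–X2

Yes; width 4.

Checking the three conditions: (i) the bags cover all of {0, 1, 2, 3, 4, 5}; (ii) for each edge, some bag contains both endpoints; (iii) the bags containing any fixed vertex form a subtree. All hold, so the decomposition is valid with width 5 − 1 = 4.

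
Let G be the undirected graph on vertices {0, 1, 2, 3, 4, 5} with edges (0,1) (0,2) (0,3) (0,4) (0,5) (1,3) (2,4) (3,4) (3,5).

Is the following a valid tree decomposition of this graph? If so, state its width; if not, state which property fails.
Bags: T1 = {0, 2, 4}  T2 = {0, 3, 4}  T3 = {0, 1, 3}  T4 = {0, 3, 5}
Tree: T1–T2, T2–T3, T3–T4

Every vertex of G appears in some bag (union = {0, 1, 2, 3, 4, 5}); every edge is covered by a bag; and for each vertex v the set of bags containing v is connected in the bag tree. The decomposition is therefore valid. The largest bag has 3 vertices, so the width is 2.

Yes; width 2.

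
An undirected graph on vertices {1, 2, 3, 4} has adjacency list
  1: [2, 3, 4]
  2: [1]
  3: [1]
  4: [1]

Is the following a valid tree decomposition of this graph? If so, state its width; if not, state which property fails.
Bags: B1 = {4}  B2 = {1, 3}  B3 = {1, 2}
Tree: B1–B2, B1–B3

No — edge (1,4) lies in no bag.

A tree decomposition must satisfy three properties: every vertex lies in some bag; for every edge, both endpoints lie together in some bag; and for every vertex, the bags containing it form a connected subtree. Here edge (1,4) lies in no bag, so the decomposition is invalid.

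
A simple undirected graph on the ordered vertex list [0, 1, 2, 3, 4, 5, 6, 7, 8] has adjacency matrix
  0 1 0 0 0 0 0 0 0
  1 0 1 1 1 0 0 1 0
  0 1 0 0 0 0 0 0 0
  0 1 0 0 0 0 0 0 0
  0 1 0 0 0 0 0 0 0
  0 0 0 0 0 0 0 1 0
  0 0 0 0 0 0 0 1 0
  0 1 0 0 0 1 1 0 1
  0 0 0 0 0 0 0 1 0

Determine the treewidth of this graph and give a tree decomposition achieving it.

Treewidth 1.
Bags: B1 = {1, 7}  B2 = {1, 2}  B3 = {6, 7}  B4 = {1, 4}  B5 = {0, 1}  B6 = {5, 7}  B7 = {7, 8}  B8 = {1, 3}
Tree: B1–B2, B1–B3, B1–B4, B4–B5, B1–B6, B1–B7, B5–B8

The largest bag has 2 vertices, giving width 1; this decomposition certifies tw(G) ≤ 1. Since G has at least one edge (e.g. 1–7), it is not an edgeless graph, so tw(G) ≥ 1. Therefore the treewidth is 1.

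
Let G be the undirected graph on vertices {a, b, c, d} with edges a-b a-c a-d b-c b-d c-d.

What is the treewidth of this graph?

3

A width-3 tree decomposition is:
Bags: B1 = {a, b, c, d}
Tree: (single bag)
With just one bag of size 4, the width is 4 − 1 = 3, so tw(G) ≤ 3. On the other hand G contains the 4-clique {a, b, c, d}. A clique must lie in a single bag of any decomposition, so no decomposition can have width below 3. Therefore the treewidth is 3.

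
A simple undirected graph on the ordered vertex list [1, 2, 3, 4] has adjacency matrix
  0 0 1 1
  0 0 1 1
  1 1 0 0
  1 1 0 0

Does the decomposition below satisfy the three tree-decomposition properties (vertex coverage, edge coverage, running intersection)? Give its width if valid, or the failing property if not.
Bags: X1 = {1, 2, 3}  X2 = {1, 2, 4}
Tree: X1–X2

Yes; width 2.

Vertex coverage: the bags together contain {1, 2, 3, 4}, the full vertex set. Edge coverage: each edge of G has both endpoints in at least one bag. Running intersection: for every vertex, the bags containing it form a connected subtree. All three properties hold, so this is a valid tree decomposition of width max|bag| − 1 = 2, and hence tw(G) ≤ 2.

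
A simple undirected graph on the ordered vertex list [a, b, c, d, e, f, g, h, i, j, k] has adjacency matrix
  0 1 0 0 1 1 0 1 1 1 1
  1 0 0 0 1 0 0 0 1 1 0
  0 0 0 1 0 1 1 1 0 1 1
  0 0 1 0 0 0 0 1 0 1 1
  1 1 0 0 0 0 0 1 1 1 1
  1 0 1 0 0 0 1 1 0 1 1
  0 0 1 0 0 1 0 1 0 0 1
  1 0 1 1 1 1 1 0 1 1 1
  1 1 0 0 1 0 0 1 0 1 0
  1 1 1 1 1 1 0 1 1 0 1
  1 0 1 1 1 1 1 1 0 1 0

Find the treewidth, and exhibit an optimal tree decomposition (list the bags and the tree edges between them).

Treewidth 4.
Bags: B1 = {a, e, h, j, k}  B2 = {a, f, h, j, k}  B3 = {a, e, h, i, j}  B4 = {c, f, h, j, k}  B5 = {c, f, g, h, k}  B6 = {a, b, e, i, j}  B7 = {c, d, h, j, k}
Tree: B1–B2, B1–B3, B2–B4, B4–B5, B3–B6, B4–B7

Each bag holds 5 vertices, so the decomposition has width 4, which upper-bounds the treewidth. Conversely, {c, f, g, h, k} is a clique of size 5, and the vertices of any clique must share a bag in every tree decomposition; so some bag has ≥ 5 vertices and tw(G) ≥ 4. Therefore the treewidth is 4.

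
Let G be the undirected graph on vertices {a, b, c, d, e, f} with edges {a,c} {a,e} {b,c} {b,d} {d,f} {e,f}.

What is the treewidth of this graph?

A width-2 tree decomposition is:
Bags: B1 = {a, e, f}  B2 = {a, d, f}  B3 = {a, b, d}  B4 = {a, b, c}
Tree: B1–B2, B2–B3, B3–B4
Each bag holds 3 vertices, so the decomposition has width 2, which upper-bounds the treewidth. For the lower bound, G contains the cycle a–e–f–d–b–c–a, so G is not a forest; only forests have treewidth ≤ 1, hence tw(G) ≥ 2. Combining the bounds, tw(G) = 2.

2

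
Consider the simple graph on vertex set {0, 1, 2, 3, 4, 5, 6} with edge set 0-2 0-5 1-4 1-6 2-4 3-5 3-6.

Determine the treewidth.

2

A width-2 tree decomposition is:
Bags: B1 = {0, 2, 4}  B2 = {0, 4, 5}  B3 = {3, 4, 5}  B4 = {3, 4, 6}  B5 = {1, 4, 6}
Tree: B1–B2, B2–B3, B3–B4, B4–B5
The largest bag has 3 vertices, giving width 2; this decomposition certifies tw(G) ≤ 2. For the lower bound, G contains the cycle 4–2–0–5–3–6–1–4, so G is not a forest; only forests have treewidth ≤ 1, hence tw(G) ≥ 2. Hence tw(G) = 2 exactly.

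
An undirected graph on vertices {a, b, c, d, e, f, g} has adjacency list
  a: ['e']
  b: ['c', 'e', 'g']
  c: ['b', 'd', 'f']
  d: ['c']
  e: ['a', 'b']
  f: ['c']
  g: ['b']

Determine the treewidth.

1

A width-1 tree decomposition is:
Bags: B1 = {b, e}  B2 = {b, c}  B3 = {b, g}  B4 = {c, d}  B5 = {c, f}  B6 = {a, e}
Tree: B1–B2, B1–B3, B2–B4, B4–B5, B1–B6
Every bag has size at most 2, so the width is 2 − 1 = 1 and tw(G) ≤ 1. G has an edge, so its treewidth is at least 1. Combining the bounds, tw(G) = 1.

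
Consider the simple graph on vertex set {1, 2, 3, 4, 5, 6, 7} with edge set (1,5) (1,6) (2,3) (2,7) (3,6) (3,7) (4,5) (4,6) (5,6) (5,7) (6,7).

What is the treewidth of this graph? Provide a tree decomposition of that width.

Every bag has size at most 3, so the width is 3 − 1 = 2 and tw(G) ≤ 2. Conversely, {2, 3, 7} is a clique of size 3, and the vertices of any clique must share a bag in every tree decomposition; so some bag has ≥ 3 vertices and tw(G) ≥ 2. Combining the bounds, tw(G) = 2.

Treewidth 2.
One optimal decomposition is:
Bags: B1 = {5, 6, 7}  B2 = {3, 6, 7}  B3 = {1, 5, 6}  B4 = {4, 5, 6}  B5 = {2, 3, 7}
Tree: B1–B2, B1–B3, B1–B4, B2–B5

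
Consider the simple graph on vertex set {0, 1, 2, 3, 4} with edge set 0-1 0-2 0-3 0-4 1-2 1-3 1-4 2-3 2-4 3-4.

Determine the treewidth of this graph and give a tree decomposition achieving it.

Treewidth 4.
Bags: B1 = {0, 1, 2, 3, 4}
Tree: (single bag)

A single bag containing all 5 vertices is trivially a valid decomposition of width 4. On the other hand G contains the 5-clique {0, 1, 2, 3, 4}. A clique must lie in a single bag of any decomposition, so no decomposition can have width below 4. Hence tw(G) = 4 exactly.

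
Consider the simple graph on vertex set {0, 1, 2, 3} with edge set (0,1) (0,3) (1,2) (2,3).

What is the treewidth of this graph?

2

A width-2 tree decomposition is:
Bags: B1 = {1, 2, 3}  B2 = {0, 1, 3}
Tree: B1–B2
Every bag has size at most 3, so the width is 3 − 1 = 2 and tw(G) ≤ 2. For the lower bound, G contains the cycle 1–2–3–0–1, so G is not a forest; only forests have treewidth ≤ 1, hence tw(G) ≥ 2. Combining the bounds, tw(G) = 2.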